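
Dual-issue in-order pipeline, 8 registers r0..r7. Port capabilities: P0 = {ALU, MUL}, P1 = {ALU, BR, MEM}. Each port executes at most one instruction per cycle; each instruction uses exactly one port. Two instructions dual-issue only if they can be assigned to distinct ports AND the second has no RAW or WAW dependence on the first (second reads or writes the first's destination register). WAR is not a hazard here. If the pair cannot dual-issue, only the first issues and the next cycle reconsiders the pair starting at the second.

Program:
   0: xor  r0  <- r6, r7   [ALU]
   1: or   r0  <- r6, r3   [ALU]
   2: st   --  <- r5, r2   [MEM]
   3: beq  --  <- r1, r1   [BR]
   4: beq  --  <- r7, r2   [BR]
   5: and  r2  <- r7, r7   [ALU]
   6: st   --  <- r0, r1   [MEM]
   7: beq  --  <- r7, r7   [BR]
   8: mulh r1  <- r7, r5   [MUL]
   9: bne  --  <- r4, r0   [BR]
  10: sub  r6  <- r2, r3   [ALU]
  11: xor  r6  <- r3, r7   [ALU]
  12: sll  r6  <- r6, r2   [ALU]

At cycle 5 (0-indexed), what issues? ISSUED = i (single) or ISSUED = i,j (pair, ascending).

[0] i0  xor.ALU  -- WAW r0
[1] i1/i2  or.ALU;st.MEM  -- 2-wide
[2] i3  beq.BR  -- no-port BR/BR
[3] i4/i5  beq.BR;and.ALU  -- 2-wide
[4] i6  st.MEM  -- no-port MEM/BR
[5] i7/i8  beq.BR;mulh.MUL  -- 2-wide
[6] i9/i10  bne.BR;sub.ALU  -- 2-wide
[7] i11  xor.ALU  -- RAW+WAW r6
[8] i12  sll.ALU  -- tail

ISSUED = 7,8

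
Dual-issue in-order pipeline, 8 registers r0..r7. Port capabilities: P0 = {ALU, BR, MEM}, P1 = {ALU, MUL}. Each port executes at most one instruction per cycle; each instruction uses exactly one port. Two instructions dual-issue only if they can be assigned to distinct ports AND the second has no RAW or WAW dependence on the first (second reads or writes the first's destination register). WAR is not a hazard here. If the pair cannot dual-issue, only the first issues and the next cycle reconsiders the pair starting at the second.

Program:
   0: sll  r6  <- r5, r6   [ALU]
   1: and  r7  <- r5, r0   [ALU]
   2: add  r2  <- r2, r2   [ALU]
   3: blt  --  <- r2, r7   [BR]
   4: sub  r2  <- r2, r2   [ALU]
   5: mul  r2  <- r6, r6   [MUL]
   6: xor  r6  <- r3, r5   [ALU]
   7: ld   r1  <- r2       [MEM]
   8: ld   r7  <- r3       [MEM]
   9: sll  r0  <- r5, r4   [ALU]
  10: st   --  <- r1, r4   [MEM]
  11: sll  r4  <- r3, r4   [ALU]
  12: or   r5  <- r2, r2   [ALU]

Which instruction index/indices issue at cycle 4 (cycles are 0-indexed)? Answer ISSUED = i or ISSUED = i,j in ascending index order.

ISSUED = 7

#0 head=0: sll and i0+i1 2-wide
#1 head=2: add i2 RAW r2
#2 head=3: blt sub i3+i4 2-wide
#3 head=5: mul xor i5+i6 2-wide
#4 head=7: ld i7 no-port MEM/MEM
#5 head=8: ld sll i8+i9 2-wide
#6 head=10: st sll i10+i11 2-wide
#7 head=12: or i12 tail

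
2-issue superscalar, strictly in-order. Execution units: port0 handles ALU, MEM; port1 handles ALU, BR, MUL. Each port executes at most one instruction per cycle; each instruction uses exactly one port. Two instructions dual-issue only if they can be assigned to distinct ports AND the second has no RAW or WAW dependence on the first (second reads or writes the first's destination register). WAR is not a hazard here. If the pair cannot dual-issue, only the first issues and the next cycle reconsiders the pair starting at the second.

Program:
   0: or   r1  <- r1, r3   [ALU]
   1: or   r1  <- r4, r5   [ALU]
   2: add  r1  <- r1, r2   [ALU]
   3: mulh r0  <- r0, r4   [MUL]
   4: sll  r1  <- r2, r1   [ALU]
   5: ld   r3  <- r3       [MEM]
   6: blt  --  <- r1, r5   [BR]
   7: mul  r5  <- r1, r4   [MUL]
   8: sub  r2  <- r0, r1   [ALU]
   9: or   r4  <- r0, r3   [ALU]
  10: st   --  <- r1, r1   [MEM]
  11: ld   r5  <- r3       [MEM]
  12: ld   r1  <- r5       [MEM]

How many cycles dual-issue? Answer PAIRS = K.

PAIRS = 4

#0 head=0: or i0 WAW r1
#1 head=1: or i1 RAW+WAW r1
#2 head=2: add/mulh i2+i3 dual
#3 head=4: sll/ld i4+i5 dual
#4 head=6: blt i6 no-port BR/MUL
#5 head=7: mul/sub i7+i8 dual
#6 head=9: or/st i9+i10 dual
#7 head=11: ld i11 no-port MEM/MEM
#8 head=12: ld i12 tail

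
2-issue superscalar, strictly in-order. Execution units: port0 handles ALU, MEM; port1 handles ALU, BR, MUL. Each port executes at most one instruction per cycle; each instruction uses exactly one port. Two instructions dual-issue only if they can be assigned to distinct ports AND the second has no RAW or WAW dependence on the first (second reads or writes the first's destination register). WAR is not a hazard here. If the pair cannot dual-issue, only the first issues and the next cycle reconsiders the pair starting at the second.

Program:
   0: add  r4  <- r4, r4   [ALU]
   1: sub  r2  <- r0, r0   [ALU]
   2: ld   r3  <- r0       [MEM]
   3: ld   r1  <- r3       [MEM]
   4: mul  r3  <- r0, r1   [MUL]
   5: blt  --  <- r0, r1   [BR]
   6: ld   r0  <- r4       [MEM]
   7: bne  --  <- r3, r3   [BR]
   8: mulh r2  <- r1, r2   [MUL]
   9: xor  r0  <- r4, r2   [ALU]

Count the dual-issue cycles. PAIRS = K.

PAIRS = 2

t=0 i0+i1:add.ALU sub.ALU ; 2-wide
t=1 i2:ld.MEM ; no-port MEM/MEM
t=2 i3:ld.MEM ; RAW r1
t=3 i4:mul.MUL ; no-port MUL/BR
t=4 i5+i6:blt.BR ld.MEM ; 2-wide
t=5 i7:bne.BR ; no-port BR/MUL
t=6 i8:mulh.MUL ; RAW r2
t=7 i9:xor.ALU ; tail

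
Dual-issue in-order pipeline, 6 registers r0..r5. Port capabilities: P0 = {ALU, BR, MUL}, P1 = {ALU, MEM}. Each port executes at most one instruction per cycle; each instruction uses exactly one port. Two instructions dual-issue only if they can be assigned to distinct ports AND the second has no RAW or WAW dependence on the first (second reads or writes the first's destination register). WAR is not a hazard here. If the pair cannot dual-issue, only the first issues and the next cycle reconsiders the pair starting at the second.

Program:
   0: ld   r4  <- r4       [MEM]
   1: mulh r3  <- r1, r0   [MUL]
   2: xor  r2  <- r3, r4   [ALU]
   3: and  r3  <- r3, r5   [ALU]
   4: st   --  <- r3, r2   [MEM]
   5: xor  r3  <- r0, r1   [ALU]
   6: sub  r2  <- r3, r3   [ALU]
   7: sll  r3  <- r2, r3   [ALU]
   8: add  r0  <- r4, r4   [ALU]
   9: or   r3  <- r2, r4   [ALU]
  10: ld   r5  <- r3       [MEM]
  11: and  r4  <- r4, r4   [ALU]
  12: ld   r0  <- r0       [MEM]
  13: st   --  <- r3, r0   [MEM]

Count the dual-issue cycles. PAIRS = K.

c0: i0,i1 ld+mulh  2-wide
c1: i2,i3 xor+and  2-wide
c2: i4,i5 st+xor  2-wide
c3: i6 sub  RAW r2
c4: i7,i8 sll+add  2-wide
c5: i9 or  RAW r3
c6: i10,i11 ld+and  2-wide
c7: i12 ld  no-port MEM/MEM
c8: i13 st  tail

PAIRS = 5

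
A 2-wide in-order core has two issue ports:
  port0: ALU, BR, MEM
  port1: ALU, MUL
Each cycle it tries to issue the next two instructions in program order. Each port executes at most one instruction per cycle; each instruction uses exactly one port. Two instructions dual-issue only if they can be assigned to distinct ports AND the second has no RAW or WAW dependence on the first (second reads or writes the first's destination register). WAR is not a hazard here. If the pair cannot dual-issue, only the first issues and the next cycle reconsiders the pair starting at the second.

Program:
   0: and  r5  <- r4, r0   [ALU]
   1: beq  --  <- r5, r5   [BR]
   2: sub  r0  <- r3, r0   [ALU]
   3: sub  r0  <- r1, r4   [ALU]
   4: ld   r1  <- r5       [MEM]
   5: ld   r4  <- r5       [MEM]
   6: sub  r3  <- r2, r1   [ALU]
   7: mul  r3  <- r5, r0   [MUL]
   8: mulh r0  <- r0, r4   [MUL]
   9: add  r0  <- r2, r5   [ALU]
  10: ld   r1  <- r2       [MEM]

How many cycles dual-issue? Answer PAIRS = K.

PAIRS = 4

[0] i0  and.ALU  -- RAW r5
[1] i1+i2  beq.BR sub.ALU  -- dual
[2] i3+i4  sub.ALU ld.MEM  -- dual
[3] i5+i6  ld.MEM sub.ALU  -- dual
[4] i7  mul.MUL  -- no-port MUL/MUL
[5] i8  mulh.MUL  -- WAW r0
[6] i9+i10  add.ALU ld.MEM  -- dual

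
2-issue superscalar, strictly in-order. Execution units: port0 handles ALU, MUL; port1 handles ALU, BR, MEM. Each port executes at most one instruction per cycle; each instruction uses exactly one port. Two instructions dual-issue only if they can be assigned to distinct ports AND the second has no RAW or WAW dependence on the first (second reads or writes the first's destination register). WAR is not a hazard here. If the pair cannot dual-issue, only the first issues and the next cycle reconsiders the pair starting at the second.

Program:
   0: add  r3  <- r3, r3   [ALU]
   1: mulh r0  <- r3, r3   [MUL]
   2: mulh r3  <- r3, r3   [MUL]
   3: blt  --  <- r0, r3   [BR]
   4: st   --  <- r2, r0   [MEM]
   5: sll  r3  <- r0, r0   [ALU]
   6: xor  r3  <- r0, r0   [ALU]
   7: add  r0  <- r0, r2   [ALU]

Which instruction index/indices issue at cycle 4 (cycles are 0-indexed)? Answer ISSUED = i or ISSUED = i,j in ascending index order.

ISSUED = 4,5

  cy0 -> i0 (add.ALU) RAW r3
  cy1 -> i1 (mulh.MUL) no-port MUL/MUL
  cy2 -> i2 (mulh.MUL) RAW r3
  cy3 -> i3 (blt.BR) no-port BR/MEM
  cy4 -> i4+i5 (st.MEM sll.ALU) pair
  cy5 -> i6+i7 (xor.ALU add.ALU) pair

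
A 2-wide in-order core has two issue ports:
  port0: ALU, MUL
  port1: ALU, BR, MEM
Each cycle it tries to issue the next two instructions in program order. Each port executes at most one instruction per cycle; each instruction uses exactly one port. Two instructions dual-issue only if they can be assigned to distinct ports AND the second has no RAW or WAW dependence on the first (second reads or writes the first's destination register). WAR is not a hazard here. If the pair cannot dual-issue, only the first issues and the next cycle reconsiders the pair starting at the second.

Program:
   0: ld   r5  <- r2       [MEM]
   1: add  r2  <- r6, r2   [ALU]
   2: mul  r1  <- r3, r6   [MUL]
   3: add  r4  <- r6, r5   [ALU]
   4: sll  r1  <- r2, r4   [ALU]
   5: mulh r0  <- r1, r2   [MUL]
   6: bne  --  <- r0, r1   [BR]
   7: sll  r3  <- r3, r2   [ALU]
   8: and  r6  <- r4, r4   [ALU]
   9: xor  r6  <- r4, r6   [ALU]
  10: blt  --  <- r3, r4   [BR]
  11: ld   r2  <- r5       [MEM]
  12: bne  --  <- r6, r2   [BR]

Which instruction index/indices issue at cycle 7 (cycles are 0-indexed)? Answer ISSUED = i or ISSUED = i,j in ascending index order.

ISSUED = 11

c0: i0,i1 ld/add  2-wide
c1: i2,i3 mul/add  2-wide
c2: i4 sll  RAW r1
c3: i5 mulh  RAW r0
c4: i6,i7 bne/sll  2-wide
c5: i8 and  RAW+WAW r6
c6: i9,i10 xor/blt  2-wide
c7: i11 ld  no-port MEM/BR
c8: i12 bne  tail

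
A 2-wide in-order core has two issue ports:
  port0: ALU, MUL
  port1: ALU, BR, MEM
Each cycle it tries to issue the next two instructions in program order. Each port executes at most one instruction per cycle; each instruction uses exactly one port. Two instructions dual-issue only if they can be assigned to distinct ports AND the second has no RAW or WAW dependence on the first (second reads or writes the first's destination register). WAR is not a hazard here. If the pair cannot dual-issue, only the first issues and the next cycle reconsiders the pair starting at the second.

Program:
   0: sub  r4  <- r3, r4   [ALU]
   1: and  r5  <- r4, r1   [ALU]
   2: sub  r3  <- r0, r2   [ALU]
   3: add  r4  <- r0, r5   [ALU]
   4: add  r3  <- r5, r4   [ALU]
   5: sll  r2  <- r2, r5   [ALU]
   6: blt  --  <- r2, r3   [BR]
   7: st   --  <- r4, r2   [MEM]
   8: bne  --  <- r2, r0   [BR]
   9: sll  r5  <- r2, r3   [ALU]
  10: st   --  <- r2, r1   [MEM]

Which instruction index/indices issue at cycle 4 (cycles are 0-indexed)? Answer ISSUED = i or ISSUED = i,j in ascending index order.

0. sub.ALU @i0  | RAW r4
1. and.ALU+sub.ALU @i1&i2  | dual
2. add.ALU @i3  | RAW r4
3. add.ALU+sll.ALU @i4&i5  | dual
4. blt.BR @i6  | no-port BR/MEM
5. st.MEM @i7  | no-port MEM/BR
6. bne.BR+sll.ALU @i8&i9  | dual
7. st.MEM @i10  | tail

ISSUED = 6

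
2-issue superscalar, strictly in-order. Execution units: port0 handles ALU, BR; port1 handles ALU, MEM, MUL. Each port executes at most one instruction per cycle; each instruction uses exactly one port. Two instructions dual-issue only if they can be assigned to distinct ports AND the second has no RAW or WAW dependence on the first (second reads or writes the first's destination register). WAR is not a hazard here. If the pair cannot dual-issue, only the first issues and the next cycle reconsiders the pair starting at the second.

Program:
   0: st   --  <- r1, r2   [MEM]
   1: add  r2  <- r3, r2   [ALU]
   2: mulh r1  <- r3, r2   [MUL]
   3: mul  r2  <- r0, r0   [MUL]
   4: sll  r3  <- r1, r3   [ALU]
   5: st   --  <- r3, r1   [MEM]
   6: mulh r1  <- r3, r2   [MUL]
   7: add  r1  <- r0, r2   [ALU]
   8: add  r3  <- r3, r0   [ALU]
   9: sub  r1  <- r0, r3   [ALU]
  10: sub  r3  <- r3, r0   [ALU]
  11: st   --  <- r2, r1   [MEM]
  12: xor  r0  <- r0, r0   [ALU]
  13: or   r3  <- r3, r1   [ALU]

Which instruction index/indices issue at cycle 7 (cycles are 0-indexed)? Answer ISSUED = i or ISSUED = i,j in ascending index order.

t=0 i0/i1:st.MEM/add.ALU ; dual
t=1 i2:mulh.MUL ; no-port MUL/MUL
t=2 i3/i4:mul.MUL/sll.ALU ; dual
t=3 i5:st.MEM ; no-port MEM/MUL
t=4 i6:mulh.MUL ; WAW r1
t=5 i7/i8:add.ALU/add.ALU ; dual
t=6 i9/i10:sub.ALU/sub.ALU ; dual
t=7 i11/i12:st.MEM/xor.ALU ; dual
t=8 i13:or.ALU ; tail

ISSUED = 11,12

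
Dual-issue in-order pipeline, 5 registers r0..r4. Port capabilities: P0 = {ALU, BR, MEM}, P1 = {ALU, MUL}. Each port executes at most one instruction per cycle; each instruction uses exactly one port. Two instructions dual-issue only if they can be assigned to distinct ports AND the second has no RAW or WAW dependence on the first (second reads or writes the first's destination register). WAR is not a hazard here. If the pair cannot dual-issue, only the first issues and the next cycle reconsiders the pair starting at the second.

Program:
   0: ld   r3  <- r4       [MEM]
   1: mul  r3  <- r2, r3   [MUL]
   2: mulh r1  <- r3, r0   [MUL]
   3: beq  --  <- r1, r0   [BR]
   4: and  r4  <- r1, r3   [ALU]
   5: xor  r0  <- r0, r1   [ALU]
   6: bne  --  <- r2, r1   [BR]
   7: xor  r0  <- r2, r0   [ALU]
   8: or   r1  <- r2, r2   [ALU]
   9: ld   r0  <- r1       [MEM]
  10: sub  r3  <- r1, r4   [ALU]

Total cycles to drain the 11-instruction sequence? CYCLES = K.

CYCLES = 7

[0] i0  ld.MEM  -- RAW+WAW r3
[1] i1  mul.MUL  -- no-port MUL/MUL
[2] i2  mulh.MUL  -- RAW r1
[3] i3+i4  beq.BR+and.ALU  -- 2-wide
[4] i5+i6  xor.ALU+bne.BR  -- 2-wide
[5] i7+i8  xor.ALU+or.ALU  -- 2-wide
[6] i9+i10  ld.MEM+sub.ALU  -- 2-wide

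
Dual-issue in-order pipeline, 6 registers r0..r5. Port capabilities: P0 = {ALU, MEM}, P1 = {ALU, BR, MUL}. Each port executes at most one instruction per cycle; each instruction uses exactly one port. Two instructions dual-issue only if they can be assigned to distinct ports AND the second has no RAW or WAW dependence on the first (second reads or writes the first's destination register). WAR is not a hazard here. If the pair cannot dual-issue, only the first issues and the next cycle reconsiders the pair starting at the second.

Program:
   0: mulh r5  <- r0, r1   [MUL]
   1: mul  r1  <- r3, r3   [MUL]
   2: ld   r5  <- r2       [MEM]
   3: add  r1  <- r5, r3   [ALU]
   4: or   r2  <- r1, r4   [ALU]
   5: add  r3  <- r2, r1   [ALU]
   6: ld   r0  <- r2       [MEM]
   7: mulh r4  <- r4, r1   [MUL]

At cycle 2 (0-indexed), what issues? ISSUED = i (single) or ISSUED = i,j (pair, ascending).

ISSUED = 3

t=0 i0:mulh.MUL ; no-port MUL/MUL
t=1 i1/i2:mul.MUL ld.MEM ; pair
t=2 i3:add.ALU ; RAW r1
t=3 i4:or.ALU ; RAW r2
t=4 i5/i6:add.ALU ld.MEM ; pair
t=5 i7:mulh.MUL ; tail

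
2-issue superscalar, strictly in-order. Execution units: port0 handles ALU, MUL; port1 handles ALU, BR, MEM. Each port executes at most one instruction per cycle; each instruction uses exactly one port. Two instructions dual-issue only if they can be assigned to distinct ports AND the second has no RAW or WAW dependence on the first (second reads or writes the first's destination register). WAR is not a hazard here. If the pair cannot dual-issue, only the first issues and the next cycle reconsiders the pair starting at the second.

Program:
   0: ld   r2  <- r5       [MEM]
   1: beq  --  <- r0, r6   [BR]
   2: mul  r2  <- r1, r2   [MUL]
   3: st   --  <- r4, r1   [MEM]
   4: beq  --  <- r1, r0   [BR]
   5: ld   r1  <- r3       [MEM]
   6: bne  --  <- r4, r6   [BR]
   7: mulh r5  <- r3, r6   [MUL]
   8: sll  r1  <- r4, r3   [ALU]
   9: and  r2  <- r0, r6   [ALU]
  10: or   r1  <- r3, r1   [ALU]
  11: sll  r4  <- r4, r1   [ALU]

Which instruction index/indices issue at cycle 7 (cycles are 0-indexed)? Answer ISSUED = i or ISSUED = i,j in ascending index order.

#0 head=0: ld.MEM i0 no-port MEM/BR
#1 head=1: beq.BR;mul.MUL i1/i2 pair
#2 head=3: st.MEM i3 no-port MEM/BR
#3 head=4: beq.BR i4 no-port BR/MEM
#4 head=5: ld.MEM i5 no-port MEM/BR
#5 head=6: bne.BR;mulh.MUL i6/i7 pair
#6 head=8: sll.ALU;and.ALU i8/i9 pair
#7 head=10: or.ALU i10 RAW r1
#8 head=11: sll.ALU i11 tail

ISSUED = 10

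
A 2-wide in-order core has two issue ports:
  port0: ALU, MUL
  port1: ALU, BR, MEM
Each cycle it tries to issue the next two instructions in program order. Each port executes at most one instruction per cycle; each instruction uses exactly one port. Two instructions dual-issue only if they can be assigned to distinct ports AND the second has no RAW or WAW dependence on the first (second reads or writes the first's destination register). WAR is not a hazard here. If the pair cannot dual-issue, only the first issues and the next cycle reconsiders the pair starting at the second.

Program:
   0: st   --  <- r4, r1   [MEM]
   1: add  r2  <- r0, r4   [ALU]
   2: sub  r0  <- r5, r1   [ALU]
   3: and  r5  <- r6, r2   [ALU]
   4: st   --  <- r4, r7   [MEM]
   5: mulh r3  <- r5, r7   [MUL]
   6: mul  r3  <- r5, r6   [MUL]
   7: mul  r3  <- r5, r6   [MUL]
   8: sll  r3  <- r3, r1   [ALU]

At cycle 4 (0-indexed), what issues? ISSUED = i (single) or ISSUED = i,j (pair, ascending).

ISSUED = 7

  cy0 -> i0,i1 (st.MEM/add.ALU) dual
  cy1 -> i2,i3 (sub.ALU/and.ALU) dual
  cy2 -> i4,i5 (st.MEM/mulh.MUL) dual
  cy3 -> i6 (mul.MUL) no-port MUL/MUL
  cy4 -> i7 (mul.MUL) RAW+WAW r3
  cy5 -> i8 (sll.ALU) tail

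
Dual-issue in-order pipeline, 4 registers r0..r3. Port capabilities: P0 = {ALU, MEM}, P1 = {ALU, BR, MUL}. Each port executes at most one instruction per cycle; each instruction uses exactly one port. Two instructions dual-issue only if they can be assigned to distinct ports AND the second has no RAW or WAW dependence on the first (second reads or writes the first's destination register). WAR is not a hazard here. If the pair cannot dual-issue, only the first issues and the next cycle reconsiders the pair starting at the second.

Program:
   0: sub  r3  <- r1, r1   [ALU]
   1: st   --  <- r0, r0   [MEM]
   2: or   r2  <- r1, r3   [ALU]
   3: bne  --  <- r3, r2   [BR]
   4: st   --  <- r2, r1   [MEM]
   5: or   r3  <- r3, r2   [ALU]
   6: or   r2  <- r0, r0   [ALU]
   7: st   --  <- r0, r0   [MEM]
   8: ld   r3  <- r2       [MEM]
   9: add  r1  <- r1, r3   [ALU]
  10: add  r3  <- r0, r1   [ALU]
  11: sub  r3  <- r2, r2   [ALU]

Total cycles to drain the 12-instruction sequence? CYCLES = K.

0. sub.ALU+st.MEM @i0+i1  | 2-wide
1. or.ALU @i2  | RAW r2
2. bne.BR+st.MEM @i3+i4  | 2-wide
3. or.ALU+or.ALU @i5+i6  | 2-wide
4. st.MEM @i7  | no-port MEM/MEM
5. ld.MEM @i8  | RAW r3
6. add.ALU @i9  | RAW r1
7. add.ALU @i10  | WAW r3
8. sub.ALU @i11  | tail

CYCLES = 9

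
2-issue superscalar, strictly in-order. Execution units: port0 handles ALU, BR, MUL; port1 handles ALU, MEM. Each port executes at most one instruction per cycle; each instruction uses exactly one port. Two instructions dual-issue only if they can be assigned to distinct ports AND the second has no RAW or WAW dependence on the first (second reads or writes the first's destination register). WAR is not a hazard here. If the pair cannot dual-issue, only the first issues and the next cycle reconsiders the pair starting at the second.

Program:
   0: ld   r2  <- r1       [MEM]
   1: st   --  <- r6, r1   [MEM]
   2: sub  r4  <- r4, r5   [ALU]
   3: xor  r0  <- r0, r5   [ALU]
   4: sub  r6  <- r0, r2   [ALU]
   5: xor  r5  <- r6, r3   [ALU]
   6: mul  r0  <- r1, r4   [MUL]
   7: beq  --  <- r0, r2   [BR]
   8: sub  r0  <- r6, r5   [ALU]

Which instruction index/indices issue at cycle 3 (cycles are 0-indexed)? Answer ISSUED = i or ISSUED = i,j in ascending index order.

ISSUED = 4

c0: i0 ld.MEM  no-port MEM/MEM
c1: i1&i2 st.MEM;sub.ALU  pair
c2: i3 xor.ALU  RAW r0
c3: i4 sub.ALU  RAW r6
c4: i5&i6 xor.ALU;mul.MUL  pair
c5: i7&i8 beq.BR;sub.ALU  pair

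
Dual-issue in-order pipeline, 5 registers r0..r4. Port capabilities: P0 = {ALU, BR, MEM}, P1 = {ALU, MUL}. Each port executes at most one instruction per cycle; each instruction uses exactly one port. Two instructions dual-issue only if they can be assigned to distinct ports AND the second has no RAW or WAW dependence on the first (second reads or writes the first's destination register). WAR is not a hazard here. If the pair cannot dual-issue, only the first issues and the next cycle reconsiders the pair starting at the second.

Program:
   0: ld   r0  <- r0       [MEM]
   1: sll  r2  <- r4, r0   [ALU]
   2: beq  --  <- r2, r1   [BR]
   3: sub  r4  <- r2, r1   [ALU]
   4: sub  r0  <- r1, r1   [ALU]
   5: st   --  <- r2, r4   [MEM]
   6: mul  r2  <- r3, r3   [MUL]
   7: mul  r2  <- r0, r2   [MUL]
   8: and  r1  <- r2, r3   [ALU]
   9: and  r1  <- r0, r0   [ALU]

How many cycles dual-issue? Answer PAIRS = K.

PAIRS = 2

0. ld.MEM @i0  | RAW r0
1. sll.ALU @i1  | RAW r2
2. beq.BR sub.ALU @i2/i3  | pair
3. sub.ALU st.MEM @i4/i5  | pair
4. mul.MUL @i6  | no-port MUL/MUL
5. mul.MUL @i7  | RAW r2
6. and.ALU @i8  | WAW r1
7. and.ALU @i9  | tail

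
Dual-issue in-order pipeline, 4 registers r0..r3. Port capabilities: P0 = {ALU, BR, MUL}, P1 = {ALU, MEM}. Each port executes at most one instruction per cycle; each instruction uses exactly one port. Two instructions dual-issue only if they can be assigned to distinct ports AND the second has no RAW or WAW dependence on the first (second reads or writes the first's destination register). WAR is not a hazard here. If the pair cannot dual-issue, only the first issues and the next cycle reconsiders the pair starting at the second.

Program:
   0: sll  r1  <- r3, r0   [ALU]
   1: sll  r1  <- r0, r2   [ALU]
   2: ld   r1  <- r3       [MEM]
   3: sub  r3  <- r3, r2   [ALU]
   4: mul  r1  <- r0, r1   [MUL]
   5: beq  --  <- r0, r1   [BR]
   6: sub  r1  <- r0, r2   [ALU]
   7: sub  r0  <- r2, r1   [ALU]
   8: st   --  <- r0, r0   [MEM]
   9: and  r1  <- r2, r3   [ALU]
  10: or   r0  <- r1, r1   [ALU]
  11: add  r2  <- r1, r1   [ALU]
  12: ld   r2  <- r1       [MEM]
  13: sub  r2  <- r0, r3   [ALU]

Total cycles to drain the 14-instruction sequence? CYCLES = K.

CYCLES = 10

t=0 i0:sll ; WAW r1
t=1 i1:sll ; WAW r1
t=2 i2/i3:ld/sub ; 2-wide
t=3 i4:mul ; no-port MUL/BR
t=4 i5/i6:beq/sub ; 2-wide
t=5 i7:sub ; RAW r0
t=6 i8/i9:st/and ; 2-wide
t=7 i10/i11:or/add ; 2-wide
t=8 i12:ld ; WAW r2
t=9 i13:sub ; tail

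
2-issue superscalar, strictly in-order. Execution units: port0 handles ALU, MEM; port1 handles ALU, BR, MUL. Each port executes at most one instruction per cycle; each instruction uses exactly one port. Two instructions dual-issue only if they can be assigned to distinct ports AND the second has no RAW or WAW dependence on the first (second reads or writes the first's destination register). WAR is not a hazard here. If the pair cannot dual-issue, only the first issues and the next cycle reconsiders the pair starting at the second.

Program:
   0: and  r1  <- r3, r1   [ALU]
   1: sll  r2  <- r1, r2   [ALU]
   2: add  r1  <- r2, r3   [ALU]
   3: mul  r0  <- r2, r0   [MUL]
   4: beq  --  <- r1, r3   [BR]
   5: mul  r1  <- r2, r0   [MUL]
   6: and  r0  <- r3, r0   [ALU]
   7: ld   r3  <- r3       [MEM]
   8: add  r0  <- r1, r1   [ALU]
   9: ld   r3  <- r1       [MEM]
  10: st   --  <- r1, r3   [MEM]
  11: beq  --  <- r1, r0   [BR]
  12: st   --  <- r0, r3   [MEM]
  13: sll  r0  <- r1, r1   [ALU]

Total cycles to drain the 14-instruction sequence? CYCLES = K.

CYCLES = 9

t=0 i0:and ; RAW r1
t=1 i1:sll ; RAW r2
t=2 i2+i3:add/mul ; 2-wide
t=3 i4:beq ; no-port BR/MUL
t=4 i5+i6:mul/and ; 2-wide
t=5 i7+i8:ld/add ; 2-wide
t=6 i9:ld ; no-port MEM/MEM
t=7 i10+i11:st/beq ; 2-wide
t=8 i12+i13:st/sll ; 2-wide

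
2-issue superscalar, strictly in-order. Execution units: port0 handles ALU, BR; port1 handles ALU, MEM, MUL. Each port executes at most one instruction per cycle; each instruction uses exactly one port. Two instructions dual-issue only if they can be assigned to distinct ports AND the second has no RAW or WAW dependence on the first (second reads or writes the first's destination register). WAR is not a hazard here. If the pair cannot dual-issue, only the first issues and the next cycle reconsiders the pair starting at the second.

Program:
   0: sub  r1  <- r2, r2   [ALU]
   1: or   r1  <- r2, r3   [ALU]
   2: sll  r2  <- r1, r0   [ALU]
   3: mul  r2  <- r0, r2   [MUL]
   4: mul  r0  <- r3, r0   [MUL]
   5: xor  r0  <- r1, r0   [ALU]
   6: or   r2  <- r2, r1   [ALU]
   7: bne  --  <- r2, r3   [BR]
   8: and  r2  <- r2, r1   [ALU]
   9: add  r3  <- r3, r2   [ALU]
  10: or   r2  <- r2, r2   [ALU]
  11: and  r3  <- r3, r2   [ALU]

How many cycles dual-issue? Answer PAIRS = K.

0. sub.ALU @i0  | WAW r1
1. or.ALU @i1  | RAW r1
2. sll.ALU @i2  | RAW+WAW r2
3. mul.MUL @i3  | no-port MUL/MUL
4. mul.MUL @i4  | RAW+WAW r0
5. xor.ALU+or.ALU @i5/i6  | dual
6. bne.BR+and.ALU @i7/i8  | dual
7. add.ALU+or.ALU @i9/i10  | dual
8. and.ALU @i11  | tail

PAIRS = 3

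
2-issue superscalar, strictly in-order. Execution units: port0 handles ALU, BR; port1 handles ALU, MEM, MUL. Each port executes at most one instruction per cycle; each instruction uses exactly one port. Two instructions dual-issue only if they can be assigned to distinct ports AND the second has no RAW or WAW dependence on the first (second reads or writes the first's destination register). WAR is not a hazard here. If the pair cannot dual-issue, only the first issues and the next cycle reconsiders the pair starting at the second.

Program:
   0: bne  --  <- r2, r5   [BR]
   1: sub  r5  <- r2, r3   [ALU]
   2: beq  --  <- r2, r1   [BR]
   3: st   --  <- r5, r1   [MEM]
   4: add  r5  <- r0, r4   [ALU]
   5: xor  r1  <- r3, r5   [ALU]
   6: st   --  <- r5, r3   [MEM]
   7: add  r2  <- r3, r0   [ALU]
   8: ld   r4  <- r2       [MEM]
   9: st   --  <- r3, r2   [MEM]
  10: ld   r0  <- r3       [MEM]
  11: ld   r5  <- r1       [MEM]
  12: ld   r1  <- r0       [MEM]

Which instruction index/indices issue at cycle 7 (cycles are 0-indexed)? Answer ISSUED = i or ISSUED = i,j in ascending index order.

ISSUED = 10

0. bne;sub @i0/i1  | 2-wide
1. beq;st @i2/i3  | 2-wide
2. add @i4  | RAW r5
3. xor;st @i5/i6  | 2-wide
4. add @i7  | RAW r2
5. ld @i8  | no-port MEM/MEM
6. st @i9  | no-port MEM/MEM
7. ld @i10  | no-port MEM/MEM
8. ld @i11  | no-port MEM/MEM
9. ld @i12  | tail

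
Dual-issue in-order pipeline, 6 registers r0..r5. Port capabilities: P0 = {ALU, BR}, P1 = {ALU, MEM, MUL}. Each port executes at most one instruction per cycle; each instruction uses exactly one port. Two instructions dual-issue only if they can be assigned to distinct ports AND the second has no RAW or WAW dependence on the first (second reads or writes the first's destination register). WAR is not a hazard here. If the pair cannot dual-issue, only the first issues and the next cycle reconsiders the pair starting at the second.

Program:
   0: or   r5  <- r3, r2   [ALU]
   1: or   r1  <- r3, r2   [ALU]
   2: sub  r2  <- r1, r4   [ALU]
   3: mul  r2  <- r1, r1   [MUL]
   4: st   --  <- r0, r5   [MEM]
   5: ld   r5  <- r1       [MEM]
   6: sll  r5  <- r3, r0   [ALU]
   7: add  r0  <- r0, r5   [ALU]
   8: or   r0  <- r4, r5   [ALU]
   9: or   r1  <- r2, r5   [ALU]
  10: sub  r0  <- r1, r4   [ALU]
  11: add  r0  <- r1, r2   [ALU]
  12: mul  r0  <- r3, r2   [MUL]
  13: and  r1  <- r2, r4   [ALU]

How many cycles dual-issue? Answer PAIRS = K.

t=0 i0&i1:or;or ; 2-wide
t=1 i2:sub ; WAW r2
t=2 i3:mul ; no-port MUL/MEM
t=3 i4:st ; no-port MEM/MEM
t=4 i5:ld ; WAW r5
t=5 i6:sll ; RAW r5
t=6 i7:add ; WAW r0
t=7 i8&i9:or;or ; 2-wide
t=8 i10:sub ; WAW r0
t=9 i11:add ; WAW r0
t=10 i12&i13:mul;and ; 2-wide

PAIRS = 3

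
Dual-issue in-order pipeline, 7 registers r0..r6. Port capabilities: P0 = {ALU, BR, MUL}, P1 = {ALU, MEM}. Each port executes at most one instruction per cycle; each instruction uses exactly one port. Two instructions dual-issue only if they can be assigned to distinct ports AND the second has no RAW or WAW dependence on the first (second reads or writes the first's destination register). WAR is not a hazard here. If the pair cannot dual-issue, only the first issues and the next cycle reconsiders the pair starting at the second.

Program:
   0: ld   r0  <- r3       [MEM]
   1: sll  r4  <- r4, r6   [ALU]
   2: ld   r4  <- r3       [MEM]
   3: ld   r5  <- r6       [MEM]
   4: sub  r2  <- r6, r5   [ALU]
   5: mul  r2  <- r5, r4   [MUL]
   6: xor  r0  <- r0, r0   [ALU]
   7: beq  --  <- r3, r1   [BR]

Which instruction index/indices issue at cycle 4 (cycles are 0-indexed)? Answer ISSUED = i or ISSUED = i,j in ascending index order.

[0] i0+i1  ld/sll  -- pair
[1] i2  ld  -- no-port MEM/MEM
[2] i3  ld  -- RAW r5
[3] i4  sub  -- WAW r2
[4] i5+i6  mul/xor  -- pair
[5] i7  beq  -- tail

ISSUED = 5,6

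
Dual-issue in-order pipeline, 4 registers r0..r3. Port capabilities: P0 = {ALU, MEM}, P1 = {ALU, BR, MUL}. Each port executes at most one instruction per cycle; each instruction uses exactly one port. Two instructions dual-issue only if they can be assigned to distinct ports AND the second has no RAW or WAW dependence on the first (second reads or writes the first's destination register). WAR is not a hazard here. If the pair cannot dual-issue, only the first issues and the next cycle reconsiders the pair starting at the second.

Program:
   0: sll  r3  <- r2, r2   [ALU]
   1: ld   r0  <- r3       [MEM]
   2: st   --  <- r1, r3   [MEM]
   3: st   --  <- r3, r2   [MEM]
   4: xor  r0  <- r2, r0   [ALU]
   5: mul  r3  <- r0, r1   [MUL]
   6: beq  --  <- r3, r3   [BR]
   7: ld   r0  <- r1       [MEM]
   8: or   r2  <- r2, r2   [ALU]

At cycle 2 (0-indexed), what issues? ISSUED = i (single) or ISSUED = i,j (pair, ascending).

ISSUED = 2

0. sll @i0  | RAW r3
1. ld @i1  | no-port MEM/MEM
2. st @i2  | no-port MEM/MEM
3. st xor @i3&i4  | pair
4. mul @i5  | no-port MUL/BR
5. beq ld @i6&i7  | pair
6. or @i8  | tail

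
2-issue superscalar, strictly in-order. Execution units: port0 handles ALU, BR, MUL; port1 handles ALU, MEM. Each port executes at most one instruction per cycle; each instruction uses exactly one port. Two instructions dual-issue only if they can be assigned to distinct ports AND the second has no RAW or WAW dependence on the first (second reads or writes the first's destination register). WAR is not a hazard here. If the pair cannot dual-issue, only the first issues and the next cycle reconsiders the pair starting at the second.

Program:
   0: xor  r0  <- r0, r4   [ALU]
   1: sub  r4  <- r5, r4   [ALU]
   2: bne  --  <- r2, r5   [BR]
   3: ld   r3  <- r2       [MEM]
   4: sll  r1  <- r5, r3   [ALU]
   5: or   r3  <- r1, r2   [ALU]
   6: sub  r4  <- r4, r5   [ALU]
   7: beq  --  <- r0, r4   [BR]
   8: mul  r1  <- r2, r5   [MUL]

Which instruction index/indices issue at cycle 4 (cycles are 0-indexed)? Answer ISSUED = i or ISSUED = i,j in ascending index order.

ISSUED = 7

  cy0 -> i0/i1 (xor.ALU+sub.ALU) 2-wide
  cy1 -> i2/i3 (bne.BR+ld.MEM) 2-wide
  cy2 -> i4 (sll.ALU) RAW r1
  cy3 -> i5/i6 (or.ALU+sub.ALU) 2-wide
  cy4 -> i7 (beq.BR) no-port BR/MUL
  cy5 -> i8 (mul.MUL) tail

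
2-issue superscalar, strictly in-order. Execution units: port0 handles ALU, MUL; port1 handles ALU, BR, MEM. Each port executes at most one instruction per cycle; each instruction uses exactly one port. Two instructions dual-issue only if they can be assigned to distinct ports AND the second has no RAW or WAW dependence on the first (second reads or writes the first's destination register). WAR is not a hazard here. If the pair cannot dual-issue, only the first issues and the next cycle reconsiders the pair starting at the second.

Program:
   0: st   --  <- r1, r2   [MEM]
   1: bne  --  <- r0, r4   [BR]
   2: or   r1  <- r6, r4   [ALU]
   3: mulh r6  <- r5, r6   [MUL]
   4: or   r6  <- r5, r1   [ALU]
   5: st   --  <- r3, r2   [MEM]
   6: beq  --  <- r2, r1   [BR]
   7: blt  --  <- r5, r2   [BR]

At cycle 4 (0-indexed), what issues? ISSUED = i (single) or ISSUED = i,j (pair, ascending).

  cy0 -> i0 (st) no-port MEM/BR
  cy1 -> i1+i2 (bne or) pair
  cy2 -> i3 (mulh) WAW r6
  cy3 -> i4+i5 (or st) pair
  cy4 -> i6 (beq) no-port BR/BR
  cy5 -> i7 (blt) tail

ISSUED = 6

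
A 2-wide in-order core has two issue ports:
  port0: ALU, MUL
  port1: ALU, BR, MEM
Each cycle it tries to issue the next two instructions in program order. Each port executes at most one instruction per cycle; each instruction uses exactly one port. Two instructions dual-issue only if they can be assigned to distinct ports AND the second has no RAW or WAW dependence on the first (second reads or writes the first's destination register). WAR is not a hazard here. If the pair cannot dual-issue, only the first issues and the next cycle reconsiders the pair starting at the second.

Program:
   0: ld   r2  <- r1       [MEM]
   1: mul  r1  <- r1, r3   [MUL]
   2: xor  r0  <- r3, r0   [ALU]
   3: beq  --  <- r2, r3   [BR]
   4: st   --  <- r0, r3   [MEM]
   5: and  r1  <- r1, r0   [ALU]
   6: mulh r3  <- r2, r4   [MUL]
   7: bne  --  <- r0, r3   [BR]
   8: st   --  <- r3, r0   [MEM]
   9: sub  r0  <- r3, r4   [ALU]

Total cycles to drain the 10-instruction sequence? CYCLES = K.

CYCLES = 6

[0] i0/i1  ld+mul  -- 2-wide
[1] i2/i3  xor+beq  -- 2-wide
[2] i4/i5  st+and  -- 2-wide
[3] i6  mulh  -- RAW r3
[4] i7  bne  -- no-port BR/MEM
[5] i8/i9  st+sub  -- 2-wide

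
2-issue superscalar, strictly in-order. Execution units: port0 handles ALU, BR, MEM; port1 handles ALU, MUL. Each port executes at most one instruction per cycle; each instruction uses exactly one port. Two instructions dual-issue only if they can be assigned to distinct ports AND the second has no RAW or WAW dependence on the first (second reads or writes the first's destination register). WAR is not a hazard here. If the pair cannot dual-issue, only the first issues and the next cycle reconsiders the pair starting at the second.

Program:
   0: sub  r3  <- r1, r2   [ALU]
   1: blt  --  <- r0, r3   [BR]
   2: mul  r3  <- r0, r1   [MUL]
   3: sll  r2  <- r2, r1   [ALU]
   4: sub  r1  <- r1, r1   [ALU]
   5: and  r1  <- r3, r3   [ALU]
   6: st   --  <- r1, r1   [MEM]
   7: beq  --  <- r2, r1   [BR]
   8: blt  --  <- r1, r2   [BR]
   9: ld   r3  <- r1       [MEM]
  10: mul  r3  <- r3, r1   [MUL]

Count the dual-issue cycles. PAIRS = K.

c0: i0 sub.ALU  RAW r3
c1: i1/i2 blt.BR mul.MUL  2-wide
c2: i3/i4 sll.ALU sub.ALU  2-wide
c3: i5 and.ALU  RAW r1
c4: i6 st.MEM  no-port MEM/BR
c5: i7 beq.BR  no-port BR/BR
c6: i8 blt.BR  no-port BR/MEM
c7: i9 ld.MEM  RAW+WAW r3
c8: i10 mul.MUL  tail

PAIRS = 2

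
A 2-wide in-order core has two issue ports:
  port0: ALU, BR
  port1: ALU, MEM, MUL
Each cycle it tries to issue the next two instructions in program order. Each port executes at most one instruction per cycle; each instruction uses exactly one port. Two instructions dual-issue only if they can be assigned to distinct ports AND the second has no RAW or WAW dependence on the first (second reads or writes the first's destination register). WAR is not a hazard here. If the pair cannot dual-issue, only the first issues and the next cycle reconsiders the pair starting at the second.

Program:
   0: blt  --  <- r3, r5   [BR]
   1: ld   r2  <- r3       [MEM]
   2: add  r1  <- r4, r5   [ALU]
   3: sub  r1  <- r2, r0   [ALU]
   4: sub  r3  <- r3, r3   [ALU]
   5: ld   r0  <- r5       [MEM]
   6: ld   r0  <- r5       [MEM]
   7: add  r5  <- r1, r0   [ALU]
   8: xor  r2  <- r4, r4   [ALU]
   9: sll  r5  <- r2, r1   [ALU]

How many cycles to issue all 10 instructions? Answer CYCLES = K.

c0: i0&i1 blt.BR;ld.MEM  dual
c1: i2 add.ALU  WAW r1
c2: i3&i4 sub.ALU;sub.ALU  dual
c3: i5 ld.MEM  no-port MEM/MEM
c4: i6 ld.MEM  RAW r0
c5: i7&i8 add.ALU;xor.ALU  dual
c6: i9 sll.ALU  tail

CYCLES = 7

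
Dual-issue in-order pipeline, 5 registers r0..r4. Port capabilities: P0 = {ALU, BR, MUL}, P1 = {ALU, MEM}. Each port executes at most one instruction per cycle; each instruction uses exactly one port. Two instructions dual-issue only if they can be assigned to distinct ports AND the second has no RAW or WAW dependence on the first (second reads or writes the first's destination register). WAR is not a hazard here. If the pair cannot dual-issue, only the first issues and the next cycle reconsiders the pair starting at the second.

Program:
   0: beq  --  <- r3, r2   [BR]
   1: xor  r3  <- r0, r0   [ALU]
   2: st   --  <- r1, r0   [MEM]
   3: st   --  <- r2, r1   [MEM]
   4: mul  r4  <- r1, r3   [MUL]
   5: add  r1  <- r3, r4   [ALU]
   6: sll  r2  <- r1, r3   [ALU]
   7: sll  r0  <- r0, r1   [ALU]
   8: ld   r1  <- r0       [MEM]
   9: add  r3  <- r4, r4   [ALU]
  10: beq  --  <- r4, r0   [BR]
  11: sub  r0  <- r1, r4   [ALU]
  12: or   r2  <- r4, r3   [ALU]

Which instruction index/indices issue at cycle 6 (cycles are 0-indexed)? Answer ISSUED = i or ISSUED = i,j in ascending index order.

#0 head=0: beq.BR;xor.ALU i0+i1 dual
#1 head=2: st.MEM i2 no-port MEM/MEM
#2 head=3: st.MEM;mul.MUL i3+i4 dual
#3 head=5: add.ALU i5 RAW r1
#4 head=6: sll.ALU;sll.ALU i6+i7 dual
#5 head=8: ld.MEM;add.ALU i8+i9 dual
#6 head=10: beq.BR;sub.ALU i10+i11 dual
#7 head=12: or.ALU i12 tail

ISSUED = 10,11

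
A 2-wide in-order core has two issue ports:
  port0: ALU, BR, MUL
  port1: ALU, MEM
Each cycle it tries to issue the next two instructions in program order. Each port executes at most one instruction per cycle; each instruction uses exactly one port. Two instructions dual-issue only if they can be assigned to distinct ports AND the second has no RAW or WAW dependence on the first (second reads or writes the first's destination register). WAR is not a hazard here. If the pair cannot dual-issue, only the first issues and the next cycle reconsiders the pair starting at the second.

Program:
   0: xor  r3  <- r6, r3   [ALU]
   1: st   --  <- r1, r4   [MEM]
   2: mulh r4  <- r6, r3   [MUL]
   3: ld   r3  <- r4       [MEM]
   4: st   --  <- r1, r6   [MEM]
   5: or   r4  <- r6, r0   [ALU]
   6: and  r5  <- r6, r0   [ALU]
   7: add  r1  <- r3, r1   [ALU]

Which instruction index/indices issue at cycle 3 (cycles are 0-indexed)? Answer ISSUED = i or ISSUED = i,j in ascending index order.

[0] i0&i1  xor.ALU/st.MEM  -- pair
[1] i2  mulh.MUL  -- RAW r4
[2] i3  ld.MEM  -- no-port MEM/MEM
[3] i4&i5  st.MEM/or.ALU  -- pair
[4] i6&i7  and.ALU/add.ALU  -- pair

ISSUED = 4,5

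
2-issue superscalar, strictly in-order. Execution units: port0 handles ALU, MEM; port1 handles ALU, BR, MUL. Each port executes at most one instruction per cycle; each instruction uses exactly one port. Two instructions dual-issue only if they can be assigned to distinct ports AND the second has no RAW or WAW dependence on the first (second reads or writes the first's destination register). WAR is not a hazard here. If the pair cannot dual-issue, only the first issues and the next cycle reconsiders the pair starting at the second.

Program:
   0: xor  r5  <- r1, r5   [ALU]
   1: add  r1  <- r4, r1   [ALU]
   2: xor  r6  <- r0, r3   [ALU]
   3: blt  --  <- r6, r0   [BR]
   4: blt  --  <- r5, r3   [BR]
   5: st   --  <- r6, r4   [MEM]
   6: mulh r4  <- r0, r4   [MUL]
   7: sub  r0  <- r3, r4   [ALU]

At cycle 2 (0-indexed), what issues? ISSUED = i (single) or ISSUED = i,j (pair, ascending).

ISSUED = 3

c0: i0+i1 xor.ALU;add.ALU  pair
c1: i2 xor.ALU  RAW r6
c2: i3 blt.BR  no-port BR/BR
c3: i4+i5 blt.BR;st.MEM  pair
c4: i6 mulh.MUL  RAW r4
c5: i7 sub.ALU  tail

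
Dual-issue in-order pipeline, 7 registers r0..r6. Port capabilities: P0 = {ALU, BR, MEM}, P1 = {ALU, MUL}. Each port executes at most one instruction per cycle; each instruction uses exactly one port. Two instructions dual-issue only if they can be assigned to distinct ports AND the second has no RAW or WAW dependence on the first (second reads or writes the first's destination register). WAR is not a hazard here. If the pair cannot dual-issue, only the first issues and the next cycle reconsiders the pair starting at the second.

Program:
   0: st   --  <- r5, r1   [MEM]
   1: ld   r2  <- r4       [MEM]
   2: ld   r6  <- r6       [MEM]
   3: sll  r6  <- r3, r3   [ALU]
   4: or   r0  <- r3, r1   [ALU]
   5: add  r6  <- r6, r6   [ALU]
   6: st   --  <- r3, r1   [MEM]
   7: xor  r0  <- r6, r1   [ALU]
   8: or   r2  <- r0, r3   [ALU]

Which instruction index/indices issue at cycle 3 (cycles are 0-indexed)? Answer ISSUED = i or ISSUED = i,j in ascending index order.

#0 head=0: st.MEM i0 no-port MEM/MEM
#1 head=1: ld.MEM i1 no-port MEM/MEM
#2 head=2: ld.MEM i2 WAW r6
#3 head=3: sll.ALU+or.ALU i3&i4 pair
#4 head=5: add.ALU+st.MEM i5&i6 pair
#5 head=7: xor.ALU i7 RAW r0
#6 head=8: or.ALU i8 tail

ISSUED = 3,4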